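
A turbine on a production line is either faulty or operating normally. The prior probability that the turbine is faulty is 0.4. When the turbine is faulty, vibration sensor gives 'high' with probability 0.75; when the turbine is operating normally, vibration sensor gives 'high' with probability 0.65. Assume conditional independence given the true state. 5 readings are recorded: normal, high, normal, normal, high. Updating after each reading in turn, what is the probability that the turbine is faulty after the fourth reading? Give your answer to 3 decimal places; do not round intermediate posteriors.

0.219

Apply Bayes' rule sequentially, carrying P(faulty) forward.
After 'normal': P(faulty) = 0.25·0.4000 / (0.25·0.4000 + 0.35·0.6000) ≈ 0.3226
After 'high': P(faulty) = 0.75·0.3226 / (0.75·0.3226 + 0.65·0.6774) ≈ 0.3546
After 'normal': P(faulty) = 0.25·0.3546 / (0.25·0.3546 + 0.35·0.6454) ≈ 0.2818
After 'normal': P(faulty) = 0.25·0.2818 / (0.25·0.2818 + 0.35·0.7182) ≈ 0.2190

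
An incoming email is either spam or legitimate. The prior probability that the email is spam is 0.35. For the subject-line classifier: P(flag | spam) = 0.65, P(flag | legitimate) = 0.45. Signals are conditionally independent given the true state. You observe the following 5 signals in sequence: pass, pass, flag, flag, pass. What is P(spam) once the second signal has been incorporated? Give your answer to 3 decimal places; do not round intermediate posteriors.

After 'pass': P(spam) = 0.35·0.3500 / (0.35·0.3500 + 0.55·0.6500) ≈ 0.2552
After 'pass': P(spam) = 0.35·0.2552 / (0.35·0.2552 + 0.55·0.7448) ≈ 0.1790

0.179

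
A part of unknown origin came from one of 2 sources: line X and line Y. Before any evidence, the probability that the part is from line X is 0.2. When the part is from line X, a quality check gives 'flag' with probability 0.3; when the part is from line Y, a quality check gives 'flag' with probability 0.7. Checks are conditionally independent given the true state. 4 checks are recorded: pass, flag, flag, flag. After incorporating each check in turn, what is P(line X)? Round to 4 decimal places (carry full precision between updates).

After 'pass': P(line X) = 0.7·0.2000 / (0.7·0.2000 + 0.3·0.8000) ≈ 0.3684
After 'flag': P(line X) = 0.3·0.3684 / (0.3·0.3684 + 0.7·0.6316) ≈ 0.2000
After 'flag': P(line X) = 0.3·0.2000 / (0.3·0.2000 + 0.7·0.8000) ≈ 0.0968
After 'flag': P(line X) = 0.3·0.0968 / (0.3·0.0968 + 0.7·0.9032) ≈ 0.0439

0.0439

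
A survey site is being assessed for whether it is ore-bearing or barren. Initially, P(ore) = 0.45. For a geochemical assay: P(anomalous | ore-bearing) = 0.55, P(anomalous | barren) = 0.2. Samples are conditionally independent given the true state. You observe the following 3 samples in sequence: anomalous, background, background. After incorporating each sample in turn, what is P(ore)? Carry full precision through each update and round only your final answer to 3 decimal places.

0.416

After 'anomalous': P(ore) = 0.55·0.4500 / (0.55·0.4500 + 0.2·0.5500) ≈ 0.6923
After 'background': P(ore) = 0.45·0.6923 / (0.45·0.6923 + 0.8·0.3077) ≈ 0.5586
After 'background': P(ore) = 0.45·0.5586 / (0.45·0.5586 + 0.8·0.4414) ≈ 0.4159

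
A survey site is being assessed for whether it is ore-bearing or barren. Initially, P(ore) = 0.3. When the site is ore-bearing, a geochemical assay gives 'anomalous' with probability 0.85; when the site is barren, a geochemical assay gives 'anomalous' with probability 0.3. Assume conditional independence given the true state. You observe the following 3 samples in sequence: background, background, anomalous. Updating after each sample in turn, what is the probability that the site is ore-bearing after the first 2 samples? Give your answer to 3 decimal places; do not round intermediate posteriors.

0.019

After 'background': P(ore) = 0.15·0.3000 / (0.15·0.3000 + 0.7·0.7000) ≈ 0.0841
After 'background': P(ore) = 0.15·0.0841 / (0.15·0.0841 + 0.7·0.9159) ≈ 0.0193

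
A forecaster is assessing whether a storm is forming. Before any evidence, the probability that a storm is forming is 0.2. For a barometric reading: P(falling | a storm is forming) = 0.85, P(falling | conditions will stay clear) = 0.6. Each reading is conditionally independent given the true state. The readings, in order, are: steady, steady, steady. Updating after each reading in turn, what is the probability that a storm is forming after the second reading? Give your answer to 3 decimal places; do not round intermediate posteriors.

0.034

After 'steady': P(storm) = 0.15·0.2000 / (0.15·0.2000 + 0.4·0.8000) ≈ 0.0857
After 'steady': P(storm) = 0.15·0.0857 / (0.15·0.0857 + 0.4·0.9143) ≈ 0.0340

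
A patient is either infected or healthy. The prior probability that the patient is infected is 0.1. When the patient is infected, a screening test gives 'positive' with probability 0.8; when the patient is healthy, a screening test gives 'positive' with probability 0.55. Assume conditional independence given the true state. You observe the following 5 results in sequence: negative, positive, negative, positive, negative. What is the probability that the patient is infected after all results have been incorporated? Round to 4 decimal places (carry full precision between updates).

After 'negative': P(infected) = 0.2·0.1000 / (0.2·0.1000 + 0.45·0.9000) ≈ 0.0471
After 'positive': P(infected) = 0.8·0.0471 / (0.8·0.0471 + 0.55·0.9529) ≈ 0.0670
After 'negative': P(infected) = 0.2·0.0670 / (0.2·0.0670 + 0.45·0.9330) ≈ 0.0309
After 'positive': P(infected) = 0.8·0.0309 / (0.8·0.0309 + 0.55·0.9691) ≈ 0.0444
After 'negative': P(infected) = 0.2·0.0444 / (0.2·0.0444 + 0.45·0.9556) ≈ 0.0202

0.0202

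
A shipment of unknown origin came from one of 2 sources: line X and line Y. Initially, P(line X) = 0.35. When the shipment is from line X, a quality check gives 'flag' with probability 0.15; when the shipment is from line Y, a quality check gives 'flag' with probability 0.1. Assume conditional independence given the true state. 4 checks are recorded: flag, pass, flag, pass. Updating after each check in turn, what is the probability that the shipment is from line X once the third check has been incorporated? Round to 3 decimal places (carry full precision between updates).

0.534

After 'flag': P(line X) = 0.15·0.3500 / (0.15·0.3500 + 0.1·0.6500) ≈ 0.4468
After 'pass': P(line X) = 0.85·0.4468 / (0.85·0.4468 + 0.9·0.5532) ≈ 0.4327
After 'flag': P(line X) = 0.15·0.4327 / (0.15·0.4327 + 0.1·0.5673) ≈ 0.5336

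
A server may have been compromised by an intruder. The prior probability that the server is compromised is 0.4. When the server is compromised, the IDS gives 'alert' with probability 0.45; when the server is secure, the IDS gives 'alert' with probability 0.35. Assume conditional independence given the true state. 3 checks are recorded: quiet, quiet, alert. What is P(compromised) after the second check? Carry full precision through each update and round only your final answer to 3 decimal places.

Apply Bayes' rule sequentially, carrying P(compromised) forward.
After 'quiet': P(compromised) = 0.55·0.4000 / (0.55·0.4000 + 0.65·0.6000) ≈ 0.3607
After 'quiet': P(compromised) = 0.55·0.3607 / (0.55·0.3607 + 0.65·0.6393) ≈ 0.3231

0.323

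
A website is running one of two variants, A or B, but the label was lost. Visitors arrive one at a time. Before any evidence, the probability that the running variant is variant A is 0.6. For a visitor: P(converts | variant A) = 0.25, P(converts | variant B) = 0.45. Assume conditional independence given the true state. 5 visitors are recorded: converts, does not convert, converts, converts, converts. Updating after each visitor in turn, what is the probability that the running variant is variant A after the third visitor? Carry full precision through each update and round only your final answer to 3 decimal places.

0.387

Apply Bayes' rule sequentially, carrying P(A) forward.
After 'converts': P(A) = 0.25·0.6000 / (0.25·0.6000 + 0.45·0.4000) ≈ 0.4545
After 'does not convert': P(A) = 0.75·0.4545 / (0.75·0.4545 + 0.55·0.5455) ≈ 0.5319
After 'converts': P(A) = 0.25·0.5319 / (0.25·0.5319 + 0.45·0.4681) ≈ 0.3870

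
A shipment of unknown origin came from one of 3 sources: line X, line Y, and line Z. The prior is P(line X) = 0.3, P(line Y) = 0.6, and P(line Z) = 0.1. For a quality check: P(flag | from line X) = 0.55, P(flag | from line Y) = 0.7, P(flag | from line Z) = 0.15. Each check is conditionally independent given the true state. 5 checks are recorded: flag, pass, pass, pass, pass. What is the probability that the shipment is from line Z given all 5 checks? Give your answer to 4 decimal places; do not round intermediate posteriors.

Each posterior becomes the prior for the next update.
After 'flag': normaliser = 0.55·0.3000 + 0.7·0.6000 + 0.15·0.1000; P(line X) ≈ 0.2750, P(line Y) ≈ 0.7000, P(line Z) ≈ 0.0250
After 'pass': normaliser = 0.45·0.2750 + 0.3·0.7000 + 0.85·0.0250; P(line X) ≈ 0.3486, P(line Y) ≈ 0.5915, P(line Z) ≈ 0.0599
After 'pass': normaliser = 0.45·0.3486 + 0.3·0.5915 + 0.85·0.0599; P(line X) ≈ 0.4072, P(line Y) ≈ 0.4607, P(line Z) ≈ 0.1321
After 'pass': normaliser = 0.45·0.4072 + 0.3·0.4607 + 0.85·0.1321; P(line X) ≈ 0.4225, P(line Y) ≈ 0.3187, P(line Z) ≈ 0.2589
After 'pass': normaliser = 0.45·0.4225 + 0.3·0.3187 + 0.85·0.2589; P(line X) ≈ 0.3759, P(line Y) ≈ 0.1890, P(line Z) ≈ 0.4351

0.4351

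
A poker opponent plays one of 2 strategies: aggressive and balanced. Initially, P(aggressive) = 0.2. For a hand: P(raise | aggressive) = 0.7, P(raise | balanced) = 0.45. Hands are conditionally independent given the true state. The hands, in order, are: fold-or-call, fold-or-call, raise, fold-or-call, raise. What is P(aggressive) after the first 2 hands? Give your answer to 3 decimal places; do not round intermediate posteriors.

0.069

After 'fold-or-call': P(aggressive) = 0.3·0.2000 / (0.3·0.2000 + 0.55·0.8000) ≈ 0.1200
After 'fold-or-call': P(aggressive) = 0.3·0.1200 / (0.3·0.1200 + 0.55·0.8800) ≈ 0.0692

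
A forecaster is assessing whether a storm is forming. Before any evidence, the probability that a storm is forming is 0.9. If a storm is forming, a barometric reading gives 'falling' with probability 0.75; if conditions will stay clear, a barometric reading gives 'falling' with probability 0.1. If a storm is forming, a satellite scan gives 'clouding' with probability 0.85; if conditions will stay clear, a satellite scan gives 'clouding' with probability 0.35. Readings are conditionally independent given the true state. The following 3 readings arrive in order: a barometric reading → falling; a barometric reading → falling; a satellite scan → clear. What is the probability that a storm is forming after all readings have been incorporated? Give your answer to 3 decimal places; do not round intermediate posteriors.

Apply Bayes' rule sequentially, carrying P(storm) forward.
After a barometric reading='falling': P(storm) = 0.75·0.9000 / (0.75·0.9000 + 0.1·0.1000) ≈ 0.9854
After a barometric reading='falling': P(storm) = 0.75·0.9854 / (0.75·0.9854 + 0.1·0.0146) ≈ 0.9980
After a satellite scan='clear': P(storm) = 0.15·0.9980 / (0.15·0.9980 + 0.65·0.0020) ≈ 0.9915

0.992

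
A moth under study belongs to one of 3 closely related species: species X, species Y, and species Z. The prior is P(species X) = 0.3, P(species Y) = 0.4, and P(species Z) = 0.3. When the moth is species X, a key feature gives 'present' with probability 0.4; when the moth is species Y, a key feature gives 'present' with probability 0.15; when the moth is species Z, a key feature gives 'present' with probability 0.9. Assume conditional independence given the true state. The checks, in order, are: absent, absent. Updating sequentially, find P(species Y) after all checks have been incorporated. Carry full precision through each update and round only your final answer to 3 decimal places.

Apply Bayes' rule sequentially, carrying P(species Y) forward.
After 'absent': normaliser = 0.6·0.3000 + 0.85·0.4000 + 0.1·0.3000; P(species X) ≈ 0.3273, P(species Y) ≈ 0.6182, P(species Z) ≈ 0.0545
After 'absent': normaliser = 0.6·0.3273 + 0.85·0.6182 + 0.1·0.0545; P(species X) ≈ 0.2700, P(species Y) ≈ 0.7225, P(species Z) ≈ 0.0075

0.723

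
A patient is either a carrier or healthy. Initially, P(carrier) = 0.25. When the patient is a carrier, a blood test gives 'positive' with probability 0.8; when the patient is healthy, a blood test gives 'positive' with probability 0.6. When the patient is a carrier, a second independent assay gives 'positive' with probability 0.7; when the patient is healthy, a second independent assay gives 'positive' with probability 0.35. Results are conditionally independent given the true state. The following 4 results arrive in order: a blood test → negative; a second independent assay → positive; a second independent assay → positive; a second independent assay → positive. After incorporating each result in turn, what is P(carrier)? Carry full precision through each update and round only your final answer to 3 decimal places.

After a blood test='negative': P(carrier) = 0.2·0.2500 / (0.2·0.2500 + 0.4·0.7500) ≈ 0.1429
After a second independent assay='positive': P(carrier) = 0.7·0.1429 / (0.7·0.1429 + 0.35·0.8571) ≈ 0.2500
After a second independent assay='positive': P(carrier) = 0.7·0.2500 / (0.7·0.2500 + 0.35·0.7500) ≈ 0.4000
After a second independent assay='positive': P(carrier) = 0.7·0.4000 / (0.7·0.4000 + 0.35·0.6000) ≈ 0.5714

0.571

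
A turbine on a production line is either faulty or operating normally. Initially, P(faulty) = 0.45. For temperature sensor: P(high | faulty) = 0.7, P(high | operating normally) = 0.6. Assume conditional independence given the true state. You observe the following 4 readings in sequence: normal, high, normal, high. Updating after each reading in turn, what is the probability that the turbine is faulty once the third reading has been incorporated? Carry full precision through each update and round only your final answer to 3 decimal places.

0.349

Apply Bayes' rule sequentially, carrying P(faulty) forward.
After 'normal': P(faulty) = 0.3·0.4500 / (0.3·0.4500 + 0.4·0.5500) ≈ 0.3803
After 'high': P(faulty) = 0.7·0.3803 / (0.7·0.3803 + 0.6·0.6197) ≈ 0.4172
After 'normal': P(faulty) = 0.3·0.4172 / (0.3·0.4172 + 0.4·0.5828) ≈ 0.3494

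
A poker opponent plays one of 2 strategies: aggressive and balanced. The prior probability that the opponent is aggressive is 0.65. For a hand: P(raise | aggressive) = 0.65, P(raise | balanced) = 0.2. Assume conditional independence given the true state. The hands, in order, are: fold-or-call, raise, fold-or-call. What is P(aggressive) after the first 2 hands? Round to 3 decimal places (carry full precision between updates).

0.725

Apply Bayes' rule sequentially, carrying P(aggressive) forward.
After 'fold-or-call': P(aggressive) = 0.35·0.6500 / (0.35·0.6500 + 0.8·0.3500) ≈ 0.4483
After 'raise': P(aggressive) = 0.65·0.4483 / (0.65·0.4483 + 0.2·0.5517) ≈ 0.7253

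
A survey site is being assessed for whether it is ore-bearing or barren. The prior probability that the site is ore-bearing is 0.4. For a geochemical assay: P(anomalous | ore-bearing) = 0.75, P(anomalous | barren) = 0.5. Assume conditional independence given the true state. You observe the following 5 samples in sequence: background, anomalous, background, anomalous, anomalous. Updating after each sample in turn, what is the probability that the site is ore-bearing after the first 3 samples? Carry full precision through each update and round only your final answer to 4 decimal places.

Apply Bayes' rule sequentially, carrying P(ore) forward.
After 'background': P(ore) = 0.25·0.4000 / (0.25·0.4000 + 0.5·0.6000) ≈ 0.2500
After 'anomalous': P(ore) = 0.75·0.2500 / (0.75·0.2500 + 0.5·0.7500) ≈ 0.3333
After 'background': P(ore) = 0.25·0.3333 / (0.25·0.3333 + 0.5·0.6667) ≈ 0.2000

0.2000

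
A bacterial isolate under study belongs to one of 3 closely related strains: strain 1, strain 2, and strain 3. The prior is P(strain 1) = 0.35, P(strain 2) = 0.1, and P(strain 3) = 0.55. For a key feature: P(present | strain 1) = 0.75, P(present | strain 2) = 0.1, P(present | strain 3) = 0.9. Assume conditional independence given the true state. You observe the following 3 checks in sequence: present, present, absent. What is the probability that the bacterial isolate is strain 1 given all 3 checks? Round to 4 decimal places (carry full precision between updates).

0.5199

After 'present': normaliser = 0.75·0.3500 + 0.1·0.1000 + 0.9·0.5500; P(strain 1) ≈ 0.3420, P(strain 2) ≈ 0.0130, P(strain 3) ≈ 0.6450
After 'present': normaliser = 0.75·0.3420 + 0.1·0.0130 + 0.9·0.6450; P(strain 1) ≈ 0.3060, P(strain 2) ≈ 0.0016, P(strain 3) ≈ 0.6924
After 'absent': normaliser = 0.25·0.3060 + 0.9·0.0016 + 0.1·0.6924; P(strain 1) ≈ 0.5199, P(strain 2) ≈ 0.0095, P(strain 3) ≈ 0.4706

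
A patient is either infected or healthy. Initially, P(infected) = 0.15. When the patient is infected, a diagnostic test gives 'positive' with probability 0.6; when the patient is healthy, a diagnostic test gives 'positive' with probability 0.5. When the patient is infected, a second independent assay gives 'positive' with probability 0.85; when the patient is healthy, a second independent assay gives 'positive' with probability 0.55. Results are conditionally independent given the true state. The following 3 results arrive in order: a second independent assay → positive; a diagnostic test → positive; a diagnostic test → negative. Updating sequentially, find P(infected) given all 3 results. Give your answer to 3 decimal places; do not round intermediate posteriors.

0.207

Each posterior becomes the prior for the next update.
After a second independent assay='positive': P(infected) = 0.85·0.1500 / (0.85·0.1500 + 0.55·0.8500) ≈ 0.2143
After a diagnostic test='positive': P(infected) = 0.6·0.2143 / (0.6·0.2143 + 0.5·0.7857) ≈ 0.2466
After a diagnostic test='negative': P(infected) = 0.4·0.2466 / (0.4·0.2466 + 0.5·0.7534) ≈ 0.2075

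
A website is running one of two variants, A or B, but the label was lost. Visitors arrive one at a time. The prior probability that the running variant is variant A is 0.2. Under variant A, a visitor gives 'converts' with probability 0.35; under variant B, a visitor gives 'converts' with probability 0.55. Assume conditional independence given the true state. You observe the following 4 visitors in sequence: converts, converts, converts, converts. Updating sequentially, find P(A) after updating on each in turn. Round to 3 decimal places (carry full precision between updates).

0.039

Apply Bayes' rule sequentially, carrying P(A) forward.
After 'converts': P(A) = 0.35·0.2000 / (0.35·0.2000 + 0.55·0.8000) ≈ 0.1373
After 'converts': P(A) = 0.35·0.1373 / (0.35·0.1373 + 0.55·0.8627) ≈ 0.0919
After 'converts': P(A) = 0.35·0.0919 / (0.35·0.0919 + 0.55·0.9081) ≈ 0.0605
After 'converts': P(A) = 0.35·0.0605 / (0.35·0.0605 + 0.55·0.9395) ≈ 0.0394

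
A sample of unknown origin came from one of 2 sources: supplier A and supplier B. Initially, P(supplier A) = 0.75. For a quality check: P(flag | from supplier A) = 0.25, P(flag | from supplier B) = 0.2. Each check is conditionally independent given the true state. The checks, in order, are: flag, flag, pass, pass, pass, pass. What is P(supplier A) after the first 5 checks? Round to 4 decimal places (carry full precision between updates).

After 'flag': P(supplier A) = 0.25·0.7500 / (0.25·0.7500 + 0.2·0.2500) ≈ 0.7895
After 'flag': P(supplier A) = 0.25·0.7895 / (0.25·0.7895 + 0.2·0.2105) ≈ 0.8242
After 'pass': P(supplier A) = 0.75·0.8242 / (0.75·0.8242 + 0.8·0.1758) ≈ 0.8146
After 'pass': P(supplier A) = 0.75·0.8146 / (0.75·0.8146 + 0.8·0.1854) ≈ 0.8047
After 'pass': P(supplier A) = 0.75·0.8047 / (0.75·0.8047 + 0.8·0.1953) ≈ 0.7943

0.7943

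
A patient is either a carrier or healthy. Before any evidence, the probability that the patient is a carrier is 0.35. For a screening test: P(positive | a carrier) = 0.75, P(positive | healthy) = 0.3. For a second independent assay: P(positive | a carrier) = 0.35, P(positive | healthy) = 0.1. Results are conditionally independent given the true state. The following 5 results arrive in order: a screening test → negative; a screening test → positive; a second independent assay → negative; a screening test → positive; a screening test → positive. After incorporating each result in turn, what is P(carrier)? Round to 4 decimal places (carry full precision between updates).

0.6846

After a screening test='negative': P(carrier) = 0.25·0.3500 / (0.25·0.3500 + 0.7·0.6500) ≈ 0.1613
After a screening test='positive': P(carrier) = 0.75·0.1613 / (0.75·0.1613 + 0.3·0.8387) ≈ 0.3247
After a second independent assay='negative': P(carrier) = 0.65·0.3247 / (0.65·0.3247 + 0.9·0.6753) ≈ 0.2577
After a screening test='positive': P(carrier) = 0.75·0.2577 / (0.75·0.2577 + 0.3·0.7423) ≈ 0.4647
After a screening test='positive': P(carrier) = 0.75·0.4647 / (0.75·0.4647 + 0.3·0.5353) ≈ 0.6846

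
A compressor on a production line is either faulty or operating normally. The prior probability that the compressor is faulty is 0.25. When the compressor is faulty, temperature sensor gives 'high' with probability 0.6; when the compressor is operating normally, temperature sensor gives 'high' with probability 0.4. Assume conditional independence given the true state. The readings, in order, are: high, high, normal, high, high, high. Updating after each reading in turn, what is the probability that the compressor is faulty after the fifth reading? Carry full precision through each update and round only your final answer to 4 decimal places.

Apply Bayes' rule sequentially, carrying P(faulty) forward.
After 'high': P(faulty) = 0.6·0.2500 / (0.6·0.2500 + 0.4·0.7500) ≈ 0.3333
After 'high': P(faulty) = 0.6·0.3333 / (0.6·0.3333 + 0.4·0.6667) ≈ 0.4286
After 'normal': P(faulty) = 0.4·0.4286 / (0.4·0.4286 + 0.6·0.5714) ≈ 0.3333
After 'high': P(faulty) = 0.6·0.3333 / (0.6·0.3333 + 0.4·0.6667) ≈ 0.4286
After 'high': P(faulty) = 0.6·0.4286 / (0.6·0.4286 + 0.4·0.5714) ≈ 0.5294

0.5294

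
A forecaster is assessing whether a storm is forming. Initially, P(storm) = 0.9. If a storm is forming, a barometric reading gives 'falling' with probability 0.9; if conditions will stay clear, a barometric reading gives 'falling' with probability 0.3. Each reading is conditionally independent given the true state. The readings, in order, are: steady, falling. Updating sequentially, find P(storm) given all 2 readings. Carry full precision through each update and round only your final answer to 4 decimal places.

0.7941

After 'steady': P(storm) = 0.1·0.9000 / (0.1·0.9000 + 0.7·0.1000) ≈ 0.5625
After 'falling': P(storm) = 0.9·0.5625 / (0.9·0.5625 + 0.3·0.4375) ≈ 0.7941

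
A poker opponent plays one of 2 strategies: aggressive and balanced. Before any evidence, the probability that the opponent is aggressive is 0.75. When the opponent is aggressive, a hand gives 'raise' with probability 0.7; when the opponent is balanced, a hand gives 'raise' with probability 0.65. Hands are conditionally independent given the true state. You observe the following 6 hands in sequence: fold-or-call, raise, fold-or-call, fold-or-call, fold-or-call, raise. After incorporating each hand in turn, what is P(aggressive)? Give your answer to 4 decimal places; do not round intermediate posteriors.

0.6525

After 'fold-or-call': P(aggressive) = 0.3·0.7500 / (0.3·0.7500 + 0.35·0.2500) ≈ 0.7200
After 'raise': P(aggressive) = 0.7·0.7200 / (0.7·0.7200 + 0.65·0.2800) ≈ 0.7347
After 'fold-or-call': P(aggressive) = 0.3·0.7347 / (0.3·0.7347 + 0.35·0.2653) ≈ 0.7036
After 'fold-or-call': P(aggressive) = 0.3·0.7036 / (0.3·0.7036 + 0.35·0.2964) ≈ 0.6705
After 'fold-or-call': P(aggressive) = 0.3·0.6705 / (0.3·0.6705 + 0.35·0.3295) ≈ 0.6356
After 'raise': P(aggressive) = 0.7·0.6356 / (0.7·0.6356 + 0.65·0.3644) ≈ 0.6525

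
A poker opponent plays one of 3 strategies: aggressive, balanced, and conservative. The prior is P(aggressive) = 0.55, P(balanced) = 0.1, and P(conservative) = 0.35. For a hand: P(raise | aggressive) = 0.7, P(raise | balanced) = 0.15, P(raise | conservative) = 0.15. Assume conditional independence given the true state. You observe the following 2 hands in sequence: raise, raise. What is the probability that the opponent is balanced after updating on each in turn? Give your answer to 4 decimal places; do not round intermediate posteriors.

0.0080

After 'raise': normaliser = 0.7·0.5500 + 0.15·0.1000 + 0.15·0.3500; P(aggressive) ≈ 0.8508, P(balanced) ≈ 0.0331, P(conservative) ≈ 0.1160
After 'raise': normaliser = 0.7·0.8508 + 0.15·0.0331 + 0.15·0.1160; P(aggressive) ≈ 0.9638, P(balanced) ≈ 0.0080, P(conservative) ≈ 0.0282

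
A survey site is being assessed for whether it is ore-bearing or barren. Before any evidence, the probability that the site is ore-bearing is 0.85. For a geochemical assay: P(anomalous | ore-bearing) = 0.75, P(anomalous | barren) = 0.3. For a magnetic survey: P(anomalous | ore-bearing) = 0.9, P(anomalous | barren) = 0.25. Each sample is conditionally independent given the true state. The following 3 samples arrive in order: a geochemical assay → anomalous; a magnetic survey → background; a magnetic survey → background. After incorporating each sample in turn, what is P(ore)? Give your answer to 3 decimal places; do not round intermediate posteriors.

After a geochemical assay='anomalous': P(ore) = 0.75·0.8500 / (0.75·0.8500 + 0.3·0.1500) ≈ 0.9341
After a magnetic survey='background': P(ore) = 0.1·0.9341 / (0.1·0.9341 + 0.75·0.0659) ≈ 0.6538
After a magnetic survey='background': P(ore) = 0.1·0.6538 / (0.1·0.6538 + 0.75·0.3462) ≈ 0.2012

0.201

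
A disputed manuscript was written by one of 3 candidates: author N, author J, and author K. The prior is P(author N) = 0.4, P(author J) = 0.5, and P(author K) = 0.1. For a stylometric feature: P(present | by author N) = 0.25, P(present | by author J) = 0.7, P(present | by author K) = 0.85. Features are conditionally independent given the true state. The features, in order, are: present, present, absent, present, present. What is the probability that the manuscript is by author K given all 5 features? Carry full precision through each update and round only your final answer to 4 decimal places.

0.1739

After 'present': normaliser = 0.25·0.4000 + 0.7·0.5000 + 0.85·0.1000; P(author N) ≈ 0.1869, P(author J) ≈ 0.6542, P(author K) ≈ 0.1589
After 'present': normaliser = 0.25·0.1869 + 0.7·0.6542 + 0.85·0.1589; P(author N) ≈ 0.0730, P(author J) ≈ 0.7159, P(author K) ≈ 0.2111
After 'absent': normaliser = 0.75·0.0730 + 0.3·0.7159 + 0.15·0.2111; P(author N) ≈ 0.1819, P(author J) ≈ 0.7130, P(author K) ≈ 0.1051
After 'present': normaliser = 0.25·0.1819 + 0.7·0.7130 + 0.85·0.1051; P(author N) ≈ 0.0717, P(author J) ≈ 0.7873, P(author K) ≈ 0.1410
After 'present': normaliser = 0.25·0.0717 + 0.7·0.7873 + 0.85·0.1410; P(author N) ≈ 0.0260, P(author J) ≈ 0.8000, P(author K) ≈ 0.1739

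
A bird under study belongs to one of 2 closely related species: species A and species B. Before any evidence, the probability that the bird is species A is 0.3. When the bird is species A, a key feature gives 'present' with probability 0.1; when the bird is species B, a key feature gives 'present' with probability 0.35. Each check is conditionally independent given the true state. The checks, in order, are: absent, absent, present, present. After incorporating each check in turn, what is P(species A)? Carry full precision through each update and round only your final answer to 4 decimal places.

After 'absent': P(species A) = 0.9·0.3000 / (0.9·0.3000 + 0.65·0.7000) ≈ 0.3724
After 'absent': P(species A) = 0.9·0.3724 / (0.9·0.3724 + 0.65·0.6276) ≈ 0.4510
After 'present': P(species A) = 0.1·0.4510 / (0.1·0.4510 + 0.35·0.5490) ≈ 0.1901
After 'present': P(species A) = 0.1·0.1901 / (0.1·0.1901 + 0.35·0.8099) ≈ 0.0629

0.0629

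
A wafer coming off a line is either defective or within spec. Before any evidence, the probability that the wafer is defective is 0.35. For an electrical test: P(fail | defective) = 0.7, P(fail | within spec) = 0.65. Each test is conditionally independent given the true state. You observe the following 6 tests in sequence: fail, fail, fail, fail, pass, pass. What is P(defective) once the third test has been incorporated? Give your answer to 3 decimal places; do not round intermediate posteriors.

0.402

After 'fail': P(defective) = 0.7·0.3500 / (0.7·0.3500 + 0.65·0.6500) ≈ 0.3670
After 'fail': P(defective) = 0.7·0.3670 / (0.7·0.3670 + 0.65·0.6330) ≈ 0.3844
After 'fail': P(defective) = 0.7·0.3844 / (0.7·0.3844 + 0.65·0.6156) ≈ 0.4021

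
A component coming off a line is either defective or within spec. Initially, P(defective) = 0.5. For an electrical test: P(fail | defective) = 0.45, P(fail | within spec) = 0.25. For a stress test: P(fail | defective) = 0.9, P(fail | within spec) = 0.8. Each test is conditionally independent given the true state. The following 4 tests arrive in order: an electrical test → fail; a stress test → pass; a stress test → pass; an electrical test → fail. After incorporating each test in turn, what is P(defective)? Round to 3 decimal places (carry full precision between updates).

Each posterior becomes the prior for the next update.
After an electrical test='fail': P(defective) = 0.45·0.5000 / (0.45·0.5000 + 0.25·0.5000) ≈ 0.6429
After a stress test='pass': P(defective) = 0.1·0.6429 / (0.1·0.6429 + 0.2·0.3571) ≈ 0.4737
After a stress test='pass': P(defective) = 0.1·0.4737 / (0.1·0.4737 + 0.2·0.5263) ≈ 0.3103
After an electrical test='fail': P(defective) = 0.45·0.3103 / (0.45·0.3103 + 0.25·0.6897) ≈ 0.4475

0.448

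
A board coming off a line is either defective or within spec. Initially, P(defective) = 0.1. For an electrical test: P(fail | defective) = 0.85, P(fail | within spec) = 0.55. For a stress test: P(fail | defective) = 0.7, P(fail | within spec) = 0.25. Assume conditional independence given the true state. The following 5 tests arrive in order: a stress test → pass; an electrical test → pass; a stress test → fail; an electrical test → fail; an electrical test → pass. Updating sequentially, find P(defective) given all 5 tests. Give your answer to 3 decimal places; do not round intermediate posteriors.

0.021

After a stress test='pass': P(defective) = 0.3·0.1000 / (0.3·0.1000 + 0.75·0.9000) ≈ 0.0426
After an electrical test='pass': P(defective) = 0.15·0.0426 / (0.15·0.0426 + 0.45·0.9574) ≈ 0.0146
After a stress test='fail': P(defective) = 0.7·0.0146 / (0.7·0.0146 + 0.25·0.9854) ≈ 0.0398
After an electrical test='fail': P(defective) = 0.85·0.0398 / (0.85·0.0398 + 0.55·0.9602) ≈ 0.0602
After an electrical test='pass': P(defective) = 0.15·0.0602 / (0.15·0.0602 + 0.45·0.9398) ≈ 0.0209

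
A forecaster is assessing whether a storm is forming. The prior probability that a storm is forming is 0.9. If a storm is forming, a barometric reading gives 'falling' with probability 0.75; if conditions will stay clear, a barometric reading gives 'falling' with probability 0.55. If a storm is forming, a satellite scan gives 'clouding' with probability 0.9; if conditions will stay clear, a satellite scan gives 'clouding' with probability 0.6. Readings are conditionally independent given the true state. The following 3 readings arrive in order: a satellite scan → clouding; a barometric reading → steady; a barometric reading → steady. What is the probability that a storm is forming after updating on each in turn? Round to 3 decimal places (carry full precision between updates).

0.806

Each posterior becomes the prior for the next update.
After a satellite scan='clouding': P(storm) = 0.9·0.9000 / (0.9·0.9000 + 0.6·0.1000) ≈ 0.9310
After a barometric reading='steady': P(storm) = 0.25·0.9310 / (0.25·0.9310 + 0.45·0.0690) ≈ 0.8824
After a barometric reading='steady': P(storm) = 0.25·0.8824 / (0.25·0.8824 + 0.45·0.1176) ≈ 0.8065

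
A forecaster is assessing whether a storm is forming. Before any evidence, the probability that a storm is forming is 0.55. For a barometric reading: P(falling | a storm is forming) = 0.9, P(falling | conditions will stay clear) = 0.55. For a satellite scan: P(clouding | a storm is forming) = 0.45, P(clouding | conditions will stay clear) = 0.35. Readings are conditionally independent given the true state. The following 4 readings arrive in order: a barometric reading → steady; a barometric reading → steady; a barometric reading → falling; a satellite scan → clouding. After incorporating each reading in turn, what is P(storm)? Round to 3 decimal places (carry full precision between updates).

0.113

After a barometric reading='steady': P(storm) = 0.1·0.5500 / (0.1·0.5500 + 0.45·0.4500) ≈ 0.2136
After a barometric reading='steady': P(storm) = 0.1·0.2136 / (0.1·0.2136 + 0.45·0.7864) ≈ 0.0569
After a barometric reading='falling': P(storm) = 0.9·0.0569 / (0.9·0.0569 + 0.55·0.9431) ≈ 0.0899
After a satellite scan='clouding': P(storm) = 0.45·0.0899 / (0.45·0.0899 + 0.35·0.9101) ≈ 0.1127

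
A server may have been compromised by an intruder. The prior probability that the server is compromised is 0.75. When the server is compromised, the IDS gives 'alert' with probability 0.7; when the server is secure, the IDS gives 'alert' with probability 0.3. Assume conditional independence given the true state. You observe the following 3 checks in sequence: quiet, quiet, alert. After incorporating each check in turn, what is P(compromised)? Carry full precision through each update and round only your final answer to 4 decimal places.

0.5625

After 'quiet': P(compromised) = 0.3·0.7500 / (0.3·0.7500 + 0.7·0.2500) ≈ 0.5625
After 'quiet': P(compromised) = 0.3·0.5625 / (0.3·0.5625 + 0.7·0.4375) ≈ 0.3553
After 'alert': P(compromised) = 0.7·0.3553 / (0.7·0.3553 + 0.3·0.6447) ≈ 0.5625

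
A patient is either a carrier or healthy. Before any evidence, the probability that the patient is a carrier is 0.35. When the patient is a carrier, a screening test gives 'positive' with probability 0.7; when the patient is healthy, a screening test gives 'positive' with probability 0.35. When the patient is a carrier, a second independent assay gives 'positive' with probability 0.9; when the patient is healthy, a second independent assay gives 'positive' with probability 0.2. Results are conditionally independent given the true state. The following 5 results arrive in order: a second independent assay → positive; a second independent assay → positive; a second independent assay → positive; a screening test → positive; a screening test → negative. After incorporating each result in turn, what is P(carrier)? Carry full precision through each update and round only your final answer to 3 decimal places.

After a second independent assay='positive': P(carrier) = 0.9·0.3500 / (0.9·0.3500 + 0.2·0.6500) ≈ 0.7079
After a second independent assay='positive': P(carrier) = 0.9·0.7079 / (0.9·0.7079 + 0.2·0.2921) ≈ 0.9160
After a second independent assay='positive': P(carrier) = 0.9·0.9160 / (0.9·0.9160 + 0.2·0.0840) ≈ 0.9800
After a screening test='positive': P(carrier) = 0.7·0.9800 / (0.7·0.9800 + 0.35·0.0200) ≈ 0.9899
After a screening test='negative': P(carrier) = 0.3·0.9899 / (0.3·0.9899 + 0.65·0.0101) ≈ 0.9784

0.978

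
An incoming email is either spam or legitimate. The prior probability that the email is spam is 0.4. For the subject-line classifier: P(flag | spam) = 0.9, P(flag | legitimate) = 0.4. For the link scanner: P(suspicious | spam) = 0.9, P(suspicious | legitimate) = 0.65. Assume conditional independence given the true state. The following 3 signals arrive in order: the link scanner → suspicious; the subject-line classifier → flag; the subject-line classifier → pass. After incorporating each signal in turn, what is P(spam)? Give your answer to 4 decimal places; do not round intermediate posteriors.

0.2571

After the link scanner='suspicious': P(spam) = 0.9·0.4000 / (0.9·0.4000 + 0.65·0.6000) ≈ 0.4800
After the subject-line classifier='flag': P(spam) = 0.9·0.4800 / (0.9·0.4800 + 0.4·0.5200) ≈ 0.6750
After the subject-line classifier='pass': P(spam) = 0.1·0.6750 / (0.1·0.6750 + 0.6·0.3250) ≈ 0.2571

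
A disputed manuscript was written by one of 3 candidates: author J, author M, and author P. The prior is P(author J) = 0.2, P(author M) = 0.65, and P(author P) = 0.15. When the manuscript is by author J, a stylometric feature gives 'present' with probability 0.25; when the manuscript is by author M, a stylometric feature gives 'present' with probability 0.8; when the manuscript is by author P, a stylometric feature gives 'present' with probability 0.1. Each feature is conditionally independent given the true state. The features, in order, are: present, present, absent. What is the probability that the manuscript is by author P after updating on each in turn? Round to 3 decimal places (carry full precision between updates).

0.014

After 'present': normaliser = 0.25·0.2000 + 0.8·0.6500 + 0.1·0.1500; P(author J) ≈ 0.0855, P(author M) ≈ 0.8889, P(author P) ≈ 0.0256
After 'present': normaliser = 0.25·0.0855 + 0.8·0.8889 + 0.1·0.0256; P(author J) ≈ 0.0291, P(author M) ≈ 0.9674, P(author P) ≈ 0.0035
After 'absent': normaliser = 0.75·0.0291 + 0.2·0.9674 + 0.9·0.0035; P(author J) ≈ 0.0998, P(author M) ≈ 0.8858, P(author P) ≈ 0.0144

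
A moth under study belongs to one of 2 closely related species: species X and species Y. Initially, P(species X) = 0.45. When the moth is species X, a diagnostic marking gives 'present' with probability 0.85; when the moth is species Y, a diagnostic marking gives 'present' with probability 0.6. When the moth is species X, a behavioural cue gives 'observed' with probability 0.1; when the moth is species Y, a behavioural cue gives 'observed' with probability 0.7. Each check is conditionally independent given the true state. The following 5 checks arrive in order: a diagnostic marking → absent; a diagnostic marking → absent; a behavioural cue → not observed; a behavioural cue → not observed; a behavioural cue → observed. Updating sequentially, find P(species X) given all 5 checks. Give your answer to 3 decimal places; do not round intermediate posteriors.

After a diagnostic marking='absent': P(species X) = 0.15·0.4500 / (0.15·0.4500 + 0.4·0.5500) ≈ 0.2348
After a diagnostic marking='absent': P(species X) = 0.15·0.2348 / (0.15·0.2348 + 0.4·0.7652) ≈ 0.1032
After a behavioural cue='not observed': P(species X) = 0.9·0.1032 / (0.9·0.1032 + 0.3·0.8968) ≈ 0.2566
After a behavioural cue='not observed': P(species X) = 0.9·0.2566 / (0.9·0.2566 + 0.3·0.7434) ≈ 0.5087
After a behavioural cue='observed': P(species X) = 0.1·0.5087 / (0.1·0.5087 + 0.7·0.4913) ≈ 0.1289

0.129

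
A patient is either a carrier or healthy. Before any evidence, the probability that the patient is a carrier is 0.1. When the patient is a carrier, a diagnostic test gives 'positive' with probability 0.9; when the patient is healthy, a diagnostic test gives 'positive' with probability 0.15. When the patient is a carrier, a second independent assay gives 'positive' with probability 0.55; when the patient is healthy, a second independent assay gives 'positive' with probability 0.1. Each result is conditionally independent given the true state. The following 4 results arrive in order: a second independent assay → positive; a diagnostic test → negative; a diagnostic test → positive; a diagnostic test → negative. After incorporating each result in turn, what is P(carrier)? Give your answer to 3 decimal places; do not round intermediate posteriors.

0.048

Each posterior becomes the prior for the next update.
After a second independent assay='positive': P(carrier) = 0.55·0.1000 / (0.55·0.1000 + 0.1·0.9000) ≈ 0.3793
After a diagnostic test='negative': P(carrier) = 0.1·0.3793 / (0.1·0.3793 + 0.85·0.6207) ≈ 0.0671
After a diagnostic test='positive': P(carrier) = 0.9·0.0671 / (0.9·0.0671 + 0.15·0.9329) ≈ 0.3014
After a diagnostic test='negative': P(carrier) = 0.1·0.3014 / (0.1·0.3014 + 0.85·0.6986) ≈ 0.0483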